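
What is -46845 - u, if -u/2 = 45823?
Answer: 44801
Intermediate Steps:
u = -91646 (u = -2*45823 = -91646)
-46845 - u = -46845 - 1*(-91646) = -46845 + 91646 = 44801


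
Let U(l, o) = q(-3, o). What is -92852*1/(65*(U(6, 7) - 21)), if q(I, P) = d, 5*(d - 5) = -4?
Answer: 23213/273 ≈ 85.029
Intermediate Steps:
d = 21/5 (d = 5 + (1/5)*(-4) = 5 - 4/5 = 21/5 ≈ 4.2000)
q(I, P) = 21/5
U(l, o) = 21/5
-92852*1/(65*(U(6, 7) - 21)) = -92852*1/(65*(21/5 - 21)) = -92852/(65*(-84/5)) = -92852/(-1092) = -92852*(-1/1092) = 23213/273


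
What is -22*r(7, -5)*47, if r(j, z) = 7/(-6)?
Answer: 3619/3 ≈ 1206.3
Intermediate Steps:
r(j, z) = -7/6 (r(j, z) = 7*(-1/6) = -7/6)
-22*r(7, -5)*47 = -22*(-7/6)*47 = (77/3)*47 = 3619/3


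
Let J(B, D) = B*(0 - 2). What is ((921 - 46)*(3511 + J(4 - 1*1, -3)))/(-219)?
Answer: -3066875/219 ≈ -14004.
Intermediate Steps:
J(B, D) = -2*B (J(B, D) = B*(-2) = -2*B)
((921 - 46)*(3511 + J(4 - 1*1, -3)))/(-219) = ((921 - 46)*(3511 - 2*(4 - 1*1)))/(-219) = (875*(3511 - 2*(4 - 1)))*(-1/219) = (875*(3511 - 2*3))*(-1/219) = (875*(3511 - 6))*(-1/219) = (875*3505)*(-1/219) = 3066875*(-1/219) = -3066875/219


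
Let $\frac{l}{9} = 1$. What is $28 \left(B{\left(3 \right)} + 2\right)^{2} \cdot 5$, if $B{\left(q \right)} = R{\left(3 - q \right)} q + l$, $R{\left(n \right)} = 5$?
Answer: $94640$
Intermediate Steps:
$l = 9$ ($l = 9 \cdot 1 = 9$)
$B{\left(q \right)} = 9 + 5 q$ ($B{\left(q \right)} = 5 q + 9 = 9 + 5 q$)
$28 \left(B{\left(3 \right)} + 2\right)^{2} \cdot 5 = 28 \left(\left(9 + 5 \cdot 3\right) + 2\right)^{2} \cdot 5 = 28 \left(\left(9 + 15\right) + 2\right)^{2} \cdot 5 = 28 \left(24 + 2\right)^{2} \cdot 5 = 28 \cdot 26^{2} \cdot 5 = 28 \cdot 676 \cdot 5 = 18928 \cdot 5 = 94640$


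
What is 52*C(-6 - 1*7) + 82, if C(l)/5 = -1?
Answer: -178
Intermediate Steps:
C(l) = -5 (C(l) = 5*(-1) = -5)
52*C(-6 - 1*7) + 82 = 52*(-5) + 82 = -260 + 82 = -178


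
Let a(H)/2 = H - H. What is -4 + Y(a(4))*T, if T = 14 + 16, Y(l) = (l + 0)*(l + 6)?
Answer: -4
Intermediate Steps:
a(H) = 0 (a(H) = 2*(H - H) = 2*0 = 0)
Y(l) = l*(6 + l)
T = 30
-4 + Y(a(4))*T = -4 + (0*(6 + 0))*30 = -4 + (0*6)*30 = -4 + 0*30 = -4 + 0 = -4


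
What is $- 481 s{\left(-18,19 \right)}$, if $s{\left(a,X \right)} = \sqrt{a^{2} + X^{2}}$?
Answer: $- 481 \sqrt{685} \approx -12589.0$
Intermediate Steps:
$s{\left(a,X \right)} = \sqrt{X^{2} + a^{2}}$
$- 481 s{\left(-18,19 \right)} = - 481 \sqrt{19^{2} + \left(-18\right)^{2}} = - 481 \sqrt{361 + 324} = - 481 \sqrt{685}$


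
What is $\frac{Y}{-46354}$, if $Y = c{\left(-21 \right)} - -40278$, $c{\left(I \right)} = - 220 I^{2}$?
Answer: $\frac{579}{473} \approx 1.2241$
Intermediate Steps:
$Y = -56742$ ($Y = - 220 \left(-21\right)^{2} - -40278 = \left(-220\right) 441 + 40278 = -97020 + 40278 = -56742$)
$\frac{Y}{-46354} = - \frac{56742}{-46354} = \left(-56742\right) \left(- \frac{1}{46354}\right) = \frac{579}{473}$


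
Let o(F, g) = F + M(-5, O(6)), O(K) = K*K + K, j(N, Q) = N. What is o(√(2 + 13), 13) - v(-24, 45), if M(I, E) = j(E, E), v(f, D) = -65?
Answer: 107 + √15 ≈ 110.87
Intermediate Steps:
O(K) = K + K² (O(K) = K² + K = K + K²)
M(I, E) = E
o(F, g) = 42 + F (o(F, g) = F + 6*(1 + 6) = F + 6*7 = F + 42 = 42 + F)
o(√(2 + 13), 13) - v(-24, 45) = (42 + √(2 + 13)) - 1*(-65) = (42 + √15) + 65 = 107 + √15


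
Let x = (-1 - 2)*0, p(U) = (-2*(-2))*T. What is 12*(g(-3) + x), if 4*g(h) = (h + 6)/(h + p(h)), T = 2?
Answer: 9/5 ≈ 1.8000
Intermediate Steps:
p(U) = 8 (p(U) = -2*(-2)*2 = 4*2 = 8)
g(h) = (6 + h)/(4*(8 + h)) (g(h) = ((h + 6)/(h + 8))/4 = ((6 + h)/(8 + h))/4 = (6 + h)/(4*(8 + h)))
x = 0 (x = -3*0 = 0)
12*(g(-3) + x) = 12*((6 - 3)/(4*(8 - 3)) + 0) = 12*((1/4)*3/5 + 0) = 12*((1/4)*(1/5)*3 + 0) = 12*(3/20 + 0) = 12*(3/20) = 9/5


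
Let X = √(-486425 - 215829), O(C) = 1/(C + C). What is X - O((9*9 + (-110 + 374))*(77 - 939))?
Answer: 1/594780 + I*√702254 ≈ 1.6813e-6 + 838.01*I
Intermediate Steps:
O(C) = 1/(2*C)
X = I*√702254 (X = √(-702254) = I*√702254 ≈ 838.01*I)
X - O((9*9 + (-110 + 374))*(77 - 939)) = I*√702254 - 1/(2*((9*9 + (-110 + 374))*(77 - 939))) = I*√702254 - 1/(2*((81 + 264)*(-862))) = I*√702254 - 1/(2*(345*(-862))) = I*√702254 - 1/(2*(-297390)) = I*√702254 - (-1)/(2*297390) = I*√702254 - 1*(-1/594780) = I*√702254 + 1/594780 = 1/594780 + I*√702254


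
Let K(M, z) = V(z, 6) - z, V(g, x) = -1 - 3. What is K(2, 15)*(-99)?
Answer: 1881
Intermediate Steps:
V(g, x) = -4
K(M, z) = -4 - z
K(2, 15)*(-99) = (-4 - 1*15)*(-99) = (-4 - 15)*(-99) = -19*(-99) = 1881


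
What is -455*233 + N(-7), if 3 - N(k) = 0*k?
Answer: -106012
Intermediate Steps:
N(k) = 3 (N(k) = 3 - 0*k = 3 - 1*0 = 3 + 0 = 3)
-455*233 + N(-7) = -455*233 + 3 = -106015 + 3 = -106012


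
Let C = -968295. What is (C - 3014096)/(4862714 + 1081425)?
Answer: -3982391/5944139 ≈ -0.66997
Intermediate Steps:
(C - 3014096)/(4862714 + 1081425) = (-968295 - 3014096)/(4862714 + 1081425) = -3982391/5944139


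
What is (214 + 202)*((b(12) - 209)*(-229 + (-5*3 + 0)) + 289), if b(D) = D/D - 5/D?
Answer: 63826048/3 ≈ 2.1275e+7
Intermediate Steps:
b(D) = 1 - 5/D
(214 + 202)*((b(12) - 209)*(-229 + (-5*3 + 0)) + 289) = (214 + 202)*(((-5 + 12)/12 - 209)*(-229 + (-5*3 + 0)) + 289) = 416*(((1/12)*7 - 209)*(-229 + (-15 + 0)) + 289) = 416*((7/12 - 209)*(-229 - 15) + 289) = 416*(-2501/12*(-244) + 289) = 416*(152561/3 + 289) = 416*(153428/3) = 63826048/3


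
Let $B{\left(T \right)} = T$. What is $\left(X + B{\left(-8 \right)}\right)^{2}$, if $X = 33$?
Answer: $625$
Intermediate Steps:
$\left(X + B{\left(-8 \right)}\right)^{2} = \left(33 - 8\right)^{2} = 25^{2} = 625$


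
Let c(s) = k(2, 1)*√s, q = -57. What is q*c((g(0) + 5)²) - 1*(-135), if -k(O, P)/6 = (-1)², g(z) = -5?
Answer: 135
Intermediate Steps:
k(O, P) = -6 (k(O, P) = -6*(-1)² = -6*1 = -6)
c(s) = -6*√s
q*c((g(0) + 5)²) - 1*(-135) = -(-342)*√((-5 + 5)²) - 1*(-135) = -(-342)*√(0²) + 135 = -(-342)*√0 + 135 = -(-342)*0 + 135 = -57*0 + 135 = 0 + 135 = 135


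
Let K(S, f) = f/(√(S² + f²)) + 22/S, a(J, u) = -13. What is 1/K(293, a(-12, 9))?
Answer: 554472028/27124231 + 1116037*√86018/27124231 ≈ 32.509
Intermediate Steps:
K(S, f) = 22/S + f/√(S² + f²) (K(S, f) = f/√(S² + f²) + 22/S = 22/S + f/√(S² + f²))
1/K(293, a(-12, 9)) = 1/(22/293 - 13/√(293² + (-13)²)) = 1/(22*(1/293) - 13/√(85849 + 169)) = 1/(22/293 - 13*√86018/86018)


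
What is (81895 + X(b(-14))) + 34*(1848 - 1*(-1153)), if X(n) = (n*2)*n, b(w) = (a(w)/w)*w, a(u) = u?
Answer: 184321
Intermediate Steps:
b(w) = w (b(w) = (w/w)*w = 1*w = w)
X(n) = 2*n**2 (X(n) = (2*n)*n = 2*n**2)
(81895 + X(b(-14))) + 34*(1848 - 1*(-1153)) = (81895 + 2*(-14)**2) + 34*(1848 - 1*(-1153)) = (81895 + 2*196) + 34*(1848 + 1153) = (81895 + 392) + 34*3001 = 82287 + 102034 = 184321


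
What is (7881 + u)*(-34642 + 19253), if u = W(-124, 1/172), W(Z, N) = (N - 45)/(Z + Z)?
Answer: -5173469018575/42656 ≈ -1.2128e+8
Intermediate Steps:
W(Z, N) = (-45 + N)/(2*Z) (W(Z, N) = (-45 + N)/((2*Z)) = (-45 + N)*(1/(2*Z)) = (-45 + N)/(2*Z))
u = 7739/42656 (u = (1/2)*(-45 + 1/172)/(-124) = (1/2)*(-1/124)*(-45 + 1/172) = (1/2)*(-1/124)*(-7739/172) = 7739/42656 ≈ 0.18143)
(7881 + u)*(-34642 + 19253) = (7881 + 7739/42656)*(-34642 + 19253) = (336179675/42656)*(-15389) = -5173469018575/42656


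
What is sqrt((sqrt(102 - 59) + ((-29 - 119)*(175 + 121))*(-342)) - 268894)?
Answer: sqrt(14713442 + sqrt(43)) ≈ 3835.8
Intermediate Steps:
sqrt((sqrt(102 - 59) + ((-29 - 119)*(175 + 121))*(-342)) - 268894) = sqrt((sqrt(43) - 148*296*(-342)) - 268894) = sqrt((sqrt(43) - 43808*(-342)) - 268894) = sqrt((sqrt(43) + 14982336) - 268894) = sqrt((14982336 + sqrt(43)) - 268894) = sqrt(14713442 + sqrt(43))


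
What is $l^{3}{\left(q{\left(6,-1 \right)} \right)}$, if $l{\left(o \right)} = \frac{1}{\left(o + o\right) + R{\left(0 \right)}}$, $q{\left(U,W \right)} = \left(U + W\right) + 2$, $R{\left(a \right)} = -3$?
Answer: $\frac{1}{1331} \approx 0.00075131$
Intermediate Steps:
$q{\left(U,W \right)} = 2 + U + W$
$l{\left(o \right)} = \frac{1}{-3 + 2 o}$ ($l{\left(o \right)} = \frac{1}{\left(o + o\right) - 3} = \frac{1}{2 o - 3} = \frac{1}{-3 + 2 o}$)
$l^{3}{\left(q{\left(6,-1 \right)} \right)} = \left(\frac{1}{-3 + 2 \left(2 + 6 - 1\right)}\right)^{3} = \left(\frac{1}{-3 + 2 \cdot 7}\right)^{3} = \left(\frac{1}{-3 + 14}\right)^{3} = \left(\frac{1}{11}\right)^{3} = \frac{1}{1331}$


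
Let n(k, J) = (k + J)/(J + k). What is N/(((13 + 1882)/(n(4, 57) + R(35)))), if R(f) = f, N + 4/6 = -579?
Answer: -20868/1895 ≈ -11.012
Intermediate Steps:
N = -1739/3 (N = -2/3 - 579 = -1739/3 ≈ -579.67)
n(k, J) = 1 (n(k, J) = (J + k)/(J + k) = 1)
N/(((13 + 1882)/(n(4, 57) + R(35)))) = -1739*(1 + 35)/(13 + 1882)/3 = -1739/(3*(1895/36)) = -1739/(3*(1895*(1/36))) = -1739/(3*1895/36) = -1739/3*36/1895 = -20868/1895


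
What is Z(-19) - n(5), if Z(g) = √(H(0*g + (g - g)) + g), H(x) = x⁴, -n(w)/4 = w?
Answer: 20 + I*√19 ≈ 20.0 + 4.3589*I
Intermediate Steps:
n(w) = -4*w
Z(g) = √g (Z(g) = √((0*g + (g - g))⁴ + g) = √((0 + 0)⁴ + g) = √(0⁴ + g) = √(0 + g) = √g)
Z(-19) - n(5) = √(-19) - (-4)*5 = I*√19 - 1*(-20) = I*√19 + 20 = 20 + I*√19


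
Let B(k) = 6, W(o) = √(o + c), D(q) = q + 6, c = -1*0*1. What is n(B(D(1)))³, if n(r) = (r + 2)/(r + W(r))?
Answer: 512/(6 + √6)³ ≈ 0.84875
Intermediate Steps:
c = 0 (c = 0*1 = 0)
D(q) = 6 + q
W(o) = √o (W(o) = √(o + 0) = √o)
n(r) = (2 + r)/(r + √r) (n(r) = (r + 2)/(r + √r) = (2 + r)/(r + √r))
n(B(D(1)))³ = ((2 + 6)/(6 + √6))³ = (8/(6 + √6))³ = 512/(6 + √6)³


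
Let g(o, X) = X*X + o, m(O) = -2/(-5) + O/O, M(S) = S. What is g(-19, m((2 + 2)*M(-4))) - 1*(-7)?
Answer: -251/25 ≈ -10.040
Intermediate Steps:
m(O) = 7/5 (m(O) = -2*(-1/5) + 1 = 2/5 + 1 = 7/5)
g(o, X) = o + X**2 (g(o, X) = X**2 + o = o + X**2)
g(-19, m((2 + 2)*M(-4))) - 1*(-7) = (-19 + (7/5)**2) - 1*(-7) = (-19 + 49/25) + 7 = -426/25 + 7 = -251/25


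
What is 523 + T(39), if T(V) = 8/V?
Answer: 20405/39 ≈ 523.21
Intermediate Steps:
523 + T(39) = 523 + 8/39 = 20405/39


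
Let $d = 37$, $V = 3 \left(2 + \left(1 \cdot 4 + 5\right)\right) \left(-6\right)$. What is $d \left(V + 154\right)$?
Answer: $-1628$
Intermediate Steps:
$V = -198$ ($V = 3 \left(2 + \left(4 + 5\right)\right) \left(-6\right) = 3 \left(2 + 9\right) \left(-6\right) = 3 \cdot 11 \left(-6\right) = 33 \left(-6\right) = -198$)
$d \left(V + 154\right) = 37 \left(-198 + 154\right) = 37 \left(-44\right) = -1628$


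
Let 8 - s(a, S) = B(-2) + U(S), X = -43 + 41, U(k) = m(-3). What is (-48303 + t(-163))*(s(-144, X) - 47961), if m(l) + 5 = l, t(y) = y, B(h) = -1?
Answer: 2323653904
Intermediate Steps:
m(l) = -5 + l
U(k) = -8 (U(k) = -5 - 3 = -8)
X = -2
s(a, S) = 17 (s(a, S) = 8 - (-1 - 8) = 8 - 1*(-9) = 8 + 9 = 17)
(-48303 + t(-163))*(s(-144, X) - 47961) = (-48303 - 163)*(17 - 47961) = -48466*(-47944) = 2323653904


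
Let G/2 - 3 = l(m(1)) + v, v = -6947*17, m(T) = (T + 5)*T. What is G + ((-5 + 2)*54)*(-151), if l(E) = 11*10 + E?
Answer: -211498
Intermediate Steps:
m(T) = T*(5 + T) (m(T) = (5 + T)*T = T*(5 + T))
v = -118099
l(E) = 110 + E
G = -235960 (G = 6 + 2*((110 + 1*(5 + 1)) - 118099) = 6 + 2*((110 + 1*6) - 118099) = 6 + 2*((110 + 6) - 118099) = 6 + 2*(116 - 118099) = 6 + 2*(-117983) = 6 - 235966 = -235960)
G + ((-5 + 2)*54)*(-151) = -235960 + ((-5 + 2)*54)*(-151) = -235960 - 3*54*(-151) = -235960 - 162*(-151) = -235960 + 24462 = -211498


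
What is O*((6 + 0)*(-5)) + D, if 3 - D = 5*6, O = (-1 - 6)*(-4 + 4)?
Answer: -27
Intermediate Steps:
O = 0 (O = -7*0 = 0)
D = -27 (D = 3 - 5*6 = 3 - 1*30 = 3 - 30 = -27)
O*((6 + 0)*(-5)) + D = 0*((6 + 0)*(-5)) - 27 = 0*(6*(-5)) - 27 = 0*(-30) - 27 = 0 - 27 = -27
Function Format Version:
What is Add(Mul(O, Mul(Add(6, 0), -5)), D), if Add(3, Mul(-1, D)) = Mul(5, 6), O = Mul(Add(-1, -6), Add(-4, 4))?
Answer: -27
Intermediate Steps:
O = 0 (O = Mul(-7, 0) = 0)
D = -27 (D = Add(3, Mul(-1, Mul(5, 6))) = Add(3, Mul(-1, 30)) = Add(3, -30) = -27)
Add(Mul(O, Mul(Add(6, 0), -5)), D) = Add(Mul(0, Mul(Add(6, 0), -5)), -27) = Add(Mul(0, Mul(6, -5)), -27) = Add(Mul(0, -30), -27) = Add(0, -27) = -27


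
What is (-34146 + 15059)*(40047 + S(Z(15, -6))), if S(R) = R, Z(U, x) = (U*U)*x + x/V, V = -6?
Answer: -738628726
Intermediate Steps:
Z(U, x) = -x/6 + x*U² (Z(U, x) = (U*U)*x + x/(-6) = U²*x + x*(-⅙) = x*U² - x/6 = -x/6 + x*U²)
(-34146 + 15059)*(40047 + S(Z(15, -6))) = (-34146 + 15059)*(40047 - 6*(-⅙ + 15²)) = -19087*(40047 - 6*(-⅙ + 225)) = -19087*(40047 - 6*1349/6) = -19087*(40047 - 1349) = -19087*38698 = -738628726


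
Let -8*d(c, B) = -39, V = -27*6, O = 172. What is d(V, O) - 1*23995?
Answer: -191921/8 ≈ -23990.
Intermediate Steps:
V = -162
d(c, B) = 39/8 (d(c, B) = -⅛*(-39) = 39/8)
d(V, O) - 1*23995 = 39/8 - 1*23995 = 39/8 - 23995 = -191921/8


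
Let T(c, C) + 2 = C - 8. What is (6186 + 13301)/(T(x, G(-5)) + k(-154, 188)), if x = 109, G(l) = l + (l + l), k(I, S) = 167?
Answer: 19487/142 ≈ 137.23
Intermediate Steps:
G(l) = 3*l (G(l) = l + 2*l = 3*l)
T(c, C) = -10 + C (T(c, C) = -2 + (C - 8) = -2 + (-8 + C) = -10 + C)
(6186 + 13301)/(T(x, G(-5)) + k(-154, 188)) = (6186 + 13301)/((-10 + 3*(-5)) + 167) = 19487/((-10 - 15) + 167) = 19487/(-25 + 167) = 19487/142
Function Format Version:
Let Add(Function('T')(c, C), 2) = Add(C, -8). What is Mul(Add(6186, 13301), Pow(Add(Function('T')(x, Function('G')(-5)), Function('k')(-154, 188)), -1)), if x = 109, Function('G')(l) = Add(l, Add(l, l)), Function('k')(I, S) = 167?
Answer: Rational(19487, 142) ≈ 137.23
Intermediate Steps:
Function('G')(l) = Mul(3, l) (Function('G')(l) = Add(l, Mul(2, l)) = Mul(3, l))
Function('T')(c, C) = Add(-10, C) (Function('T')(c, C) = Add(-2, Add(C, -8)) = Add(-2, Add(-8, C)) = Add(-10, C))
Mul(Add(6186, 13301), Pow(Add(Function('T')(x, Function('G')(-5)), Function('k')(-154, 188)), -1)) = Mul(Add(6186, 13301), Pow(Add(Add(-10, Mul(3, -5)), 167), -1)) = Mul(19487, Pow(Add(Add(-10, -15), 167), -1)) = Mul(19487, Pow(Add(-25, 167), -1)) = Mul(19487, Pow(142, -1)) = Mul(19487, Rational(1, 142)) = Rational(19487, 142)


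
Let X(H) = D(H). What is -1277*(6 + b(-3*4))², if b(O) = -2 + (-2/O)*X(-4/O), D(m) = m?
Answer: -6805133/324 ≈ -21004.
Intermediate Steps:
X(H) = H
b(O) = -2 + 8/O² (b(O) = -2 + (-2/O)*(-4/O) = -2 + 8/O²)
-1277*(6 + b(-3*4))² = -1277*(6 + (-2 + 8/(-3*4)²))² = -1277*(6 + (-2 + 8/(-12)²))² = -1277*(6 + (-2 + 8*(1/144)))² = -1277*(6 + (-2 + 1/18))² = -1277*(6 - 35/18)² = -1277*(73/18)² = -1277*5329/324 = -6805133/324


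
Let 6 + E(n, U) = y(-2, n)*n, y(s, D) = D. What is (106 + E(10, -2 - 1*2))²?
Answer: 40000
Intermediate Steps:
E(n, U) = -6 + n² (E(n, U) = -6 + n*n = -6 + n²)
(106 + E(10, -2 - 1*2))² = (106 + (-6 + 10²))² = (106 + (-6 + 100))² = (106 + 94)² = 200² = 40000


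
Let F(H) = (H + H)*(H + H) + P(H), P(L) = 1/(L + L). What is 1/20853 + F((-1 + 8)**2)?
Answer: 2803813961/291942 ≈ 9604.0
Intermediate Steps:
P(L) = 1/(2*L)
F(H) = 1/(2*H) + 4*H**2 (F(H) = (H + H)*(H + H) + 1/(2*H) = (2*H)*(2*H) + 1/(2*H) = 4*H**2 + 1/(2*H) = 1/(2*H) + 4*H**2)
1/20853 + F((-1 + 8)**2) = 1/20853 + (1 + 8*((-1 + 8)**2)**3)/(2*((-1 + 8)**2)) = 1/20853 + (1 + 8*(7**2)**3)/(2*(7**2)) = 1/20853 + (1/2)*(1 + 8*49**3)/49 = 1/20853 + (1/2)*(1/49)*(1 + 8*117649) = 1/20853 + (1/2)*(1/49)*(1 + 941192) = 1/20853 + (1/2)*(1/49)*941193 = 1/20853 + 941193/98 = 2803813961/291942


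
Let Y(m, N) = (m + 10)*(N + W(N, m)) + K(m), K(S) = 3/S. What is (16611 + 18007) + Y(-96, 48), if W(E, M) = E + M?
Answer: 1107775/32 ≈ 34618.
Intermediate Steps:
Y(m, N) = 3/m + (10 + m)*(m + 2*N) (Y(m, N) = (m + 10)*(N + (N + m)) + 3/m = (10 + m)*(m + 2*N) + 3/m = 3/m + (10 + m)*(m + 2*N))
(16611 + 18007) + Y(-96, 48) = (16611 + 18007) + ((-96)² + 3/(-96) + 10*(-96) + 20*48 + 2*48*(-96)) = 34618 + (9216 + 3*(-1/96) - 960 + 960 - 9216) = 34618 + (9216 - 1/32 - 960 + 960 - 9216) = 34618 - 1/32 = 1107775/32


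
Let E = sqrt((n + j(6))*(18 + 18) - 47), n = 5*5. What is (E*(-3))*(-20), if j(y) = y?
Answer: 60*sqrt(1069) ≈ 1961.7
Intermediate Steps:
n = 25
E = sqrt(1069) (E = sqrt((25 + 6)*(18 + 18) - 47) = sqrt(31*36 - 47) = sqrt(1116 - 47) = sqrt(1069) ≈ 32.696)
(E*(-3))*(-20) = (sqrt(1069)*(-3))*(-20) = -3*sqrt(1069)*(-20) = 60*sqrt(1069)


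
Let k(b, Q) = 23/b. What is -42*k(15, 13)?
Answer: -322/5 ≈ -64.400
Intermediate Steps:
-42*k(15, 13) = -966/15 = -42*23/15 = -322/5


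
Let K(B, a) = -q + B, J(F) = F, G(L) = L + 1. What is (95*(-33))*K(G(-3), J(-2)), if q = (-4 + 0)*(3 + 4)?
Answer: -81510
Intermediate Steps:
G(L) = 1 + L
q = -28 (q = -4*7 = -28)
K(B, a) = 28 + B (K(B, a) = -1*(-28) + B = 28 + B)
(95*(-33))*K(G(-3), J(-2)) = (95*(-33))*(28 + (1 - 3)) = -3135*(28 - 2) = -3135*26 = -81510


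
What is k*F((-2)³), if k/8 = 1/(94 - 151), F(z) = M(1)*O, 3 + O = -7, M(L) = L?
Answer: 80/57 ≈ 1.4035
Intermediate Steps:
O = -10 (O = -3 - 7 = -10)
F(z) = -10 (F(z) = 1*(-10) = -10)
k = -8/57 (k = 8/(94 - 151) = 8/(-57) = 8*(-1/57) = -8/57 ≈ -0.14035)
k*F((-2)³) = -8/57*(-10) = 80/57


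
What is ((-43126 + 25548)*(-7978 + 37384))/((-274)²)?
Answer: -129224667/18769 ≈ -6885.0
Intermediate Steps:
((-43126 + 25548)*(-7978 + 37384))/((-274)²) = -17578*29406/75076 = -516898668*1/75076 = -129224667/18769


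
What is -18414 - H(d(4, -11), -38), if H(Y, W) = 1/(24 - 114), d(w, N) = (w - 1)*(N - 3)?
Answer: -1657259/90 ≈ -18414.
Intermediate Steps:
d(w, N) = (-1 + w)*(-3 + N)
H(Y, W) = -1/90 (H(Y, W) = 1/(-90) = -1/90)
-18414 - H(d(4, -11), -38) = -18414 - 1*(-1/90) = -18414 + 1/90 = -1657259/90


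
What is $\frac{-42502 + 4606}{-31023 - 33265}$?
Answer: $\frac{4737}{8036} \approx 0.58947$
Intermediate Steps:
$\frac{-42502 + 4606}{-31023 - 33265} = - \frac{37896}{-64288} = \left(-37896\right) \left(- \frac{1}{64288}\right) = \frac{4737}{8036}$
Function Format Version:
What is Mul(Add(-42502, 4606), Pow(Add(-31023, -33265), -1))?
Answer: Rational(4737, 8036) ≈ 0.58947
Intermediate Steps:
Mul(Add(-42502, 4606), Pow(Add(-31023, -33265), -1)) = Mul(-37896, Pow(-64288, -1)) = Mul(-37896, Rational(-1, 64288)) = Rational(4737, 8036)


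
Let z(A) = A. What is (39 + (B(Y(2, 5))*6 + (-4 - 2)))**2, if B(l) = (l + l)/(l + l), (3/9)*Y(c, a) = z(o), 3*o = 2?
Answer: 1521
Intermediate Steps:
o = 2/3 (o = (1/3)*2 = 2/3 ≈ 0.66667)
Y(c, a) = 2 (Y(c, a) = 3*(2/3) = 2)
B(l) = 1 (B(l) = (2*l)/((2*l)) = (2*l)*(1/(2*l)) = 1)
(39 + (B(Y(2, 5))*6 + (-4 - 2)))**2 = (39 + (1*6 + (-4 - 2)))**2 = (39 + (6 - 6))**2 = (39 + 0)**2 = 39**2 = 1521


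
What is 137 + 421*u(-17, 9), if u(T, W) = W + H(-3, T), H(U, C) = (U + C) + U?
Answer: -5757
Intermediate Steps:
H(U, C) = C + 2*U (H(U, C) = (C + U) + U = C + 2*U)
u(T, W) = -6 + T + W (u(T, W) = W + (T + 2*(-3)) = W + (T - 6) = W + (-6 + T) = -6 + T + W)
137 + 421*u(-17, 9) = 137 + 421*(-6 - 17 + 9) = 137 + 421*(-14) = 137 - 5894 = -5757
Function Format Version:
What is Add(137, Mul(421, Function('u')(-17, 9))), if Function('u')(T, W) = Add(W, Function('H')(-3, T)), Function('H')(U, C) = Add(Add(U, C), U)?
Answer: -5757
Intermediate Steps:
Function('H')(U, C) = Add(C, Mul(2, U)) (Function('H')(U, C) = Add(Add(C, U), U) = Add(C, Mul(2, U)))
Function('u')(T, W) = Add(-6, T, W) (Function('u')(T, W) = Add(W, Add(T, Mul(2, -3))) = Add(W, Add(T, -6)) = Add(W, Add(-6, T)) = Add(-6, T, W))
Add(137, Mul(421, Function('u')(-17, 9))) = Add(137, Mul(421, Add(-6, -17, 9))) = Add(137, Mul(421, -14)) = Add(137, -5894) = -5757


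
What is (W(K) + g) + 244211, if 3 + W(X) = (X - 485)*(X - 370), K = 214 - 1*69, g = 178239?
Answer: 498947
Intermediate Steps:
K = 145 (K = 214 - 69 = 145)
W(X) = -3 + (-485 + X)*(-370 + X) (W(X) = -3 + (X - 485)*(X - 370) = -3 + (-485 + X)*(-370 + X))
(W(K) + g) + 244211 = ((179447 + 145² - 855*145) + 178239) + 244211 = ((179447 + 21025 - 123975) + 178239) + 244211 = (76497 + 178239) + 244211 = 254736 + 244211 = 498947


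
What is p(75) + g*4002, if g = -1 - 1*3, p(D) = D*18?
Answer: -14658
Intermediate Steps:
p(D) = 18*D
g = -4 (g = -1 - 3 = -4)
p(75) + g*4002 = 18*75 - 4*4002 = 1350 - 16008 = -14658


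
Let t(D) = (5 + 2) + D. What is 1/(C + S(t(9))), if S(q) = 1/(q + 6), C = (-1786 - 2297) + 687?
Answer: -22/74711 ≈ -0.00029447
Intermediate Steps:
t(D) = 7 + D
C = -3396 (C = -4083 + 687 = -3396)
S(q) = 1/(6 + q)
1/(C + S(t(9))) = 1/(-3396 + 1/(6 + (7 + 9))) = 1/(-3396 + 1/(6 + 16)) = 1/(-3396 + 1/22) = 1/(-74711/22) = -22/74711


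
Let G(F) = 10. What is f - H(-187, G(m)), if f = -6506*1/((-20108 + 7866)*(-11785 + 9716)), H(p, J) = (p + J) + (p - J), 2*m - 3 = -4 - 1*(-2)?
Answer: 4736463273/12664349 ≈ 374.00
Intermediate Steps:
m = ½ (m = 3/2 + (-4 - 1*(-2))/2 = 3/2 + (-4 + 2)/2 = 3/2 + (½)*(-2) = 3/2 - 1 = ½ ≈ 0.50000)
H(p, J) = 2*p (H(p, J) = (J + p) + (p - J) = 2*p)
f = -3253/12664349 (f = -6506/((-12242*(-2069))) = -6506/25328698 = -6506*1/25328698 = -3253/12664349 ≈ -0.00025686)
f - H(-187, G(m)) = -3253/12664349 - 2*(-187) = -3253/12664349 - 1*(-374) = -3253/12664349 + 374 = 4736463273/12664349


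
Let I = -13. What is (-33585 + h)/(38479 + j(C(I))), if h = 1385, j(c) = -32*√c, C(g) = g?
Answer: -1239023800/1480646753 - 1030400*I*√13/1480646753 ≈ -0.83681 - 0.0025091*I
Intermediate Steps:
(-33585 + h)/(38479 + j(C(I))) = (-33585 + 1385)/(38479 - 32*I*√13) = -32200/(38479 - 32*I*√13)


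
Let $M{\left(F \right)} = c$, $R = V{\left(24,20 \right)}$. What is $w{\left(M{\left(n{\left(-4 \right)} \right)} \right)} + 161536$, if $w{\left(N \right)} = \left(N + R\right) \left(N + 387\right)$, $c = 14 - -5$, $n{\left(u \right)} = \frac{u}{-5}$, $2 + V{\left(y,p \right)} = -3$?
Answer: $167220$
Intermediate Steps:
$V{\left(y,p \right)} = -5$ ($V{\left(y,p \right)} = -2 - 3 = -5$)
$R = -5$
$n{\left(u \right)} = - \frac{u}{5}$ ($n{\left(u \right)} = u \left(- \frac{1}{5}\right) = - \frac{u}{5}$)
$c = 19$ ($c = 14 + 5 = 19$)
$M{\left(F \right)} = 19$
$w{\left(N \right)} = \left(-5 + N\right) \left(387 + N\right)$ ($w{\left(N \right)} = \left(N - 5\right) \left(N + 387\right) = \left(-5 + N\right) \left(387 + N\right)$)
$w{\left(M{\left(n{\left(-4 \right)} \right)} \right)} + 161536 = \left(-1935 + 19^{2} + 382 \cdot 19\right) + 161536 = \left(-1935 + 361 + 7258\right) + 161536 = 5684 + 161536 = 167220$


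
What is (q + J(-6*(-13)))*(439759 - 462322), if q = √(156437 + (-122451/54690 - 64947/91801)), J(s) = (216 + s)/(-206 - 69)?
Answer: 6633522/275 - 22563*√438126437571323158591090/1673532230 ≈ -8.8999e+6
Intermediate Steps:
J(s) = -216/275 - s/275 (J(s) = (216 + s)/(-275) = (216 + s)*(-1/275) = -216/275 - s/275)
q = √438126437571323158591090/1673532230 (q = √(156437 + (-122451*1/54690 - 64947*1/91801)) = √(156437 + (-40817/18230 - 64947/91801)) = √(156437 - 4931025227/1673532230) = √(261797430439283/1673532230) = √438126437571323158591090/1673532230 ≈ 395.52)
(q + J(-6*(-13)))*(439759 - 462322) = (√438126437571323158591090/1673532230 + (-216/275 - (-6)*(-13)/275))*(439759 - 462322) = (√438126437571323158591090/1673532230 + (-216/275 - 1/275*78))*(-22563) = (√438126437571323158591090/1673532230 + (-216/275 - 78/275))*(-22563) = (√438126437571323158591090/1673532230 - 294/275)*(-22563) = (-294/275 + √438126437571323158591090/1673532230)*(-22563) = 6633522/275 - 22563*√438126437571323158591090/1673532230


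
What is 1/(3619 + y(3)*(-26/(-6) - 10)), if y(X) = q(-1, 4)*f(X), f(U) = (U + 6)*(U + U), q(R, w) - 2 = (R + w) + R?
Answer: 1/2395 ≈ 0.00041754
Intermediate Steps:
q(R, w) = 2 + w + 2*R (q(R, w) = 2 + ((R + w) + R) = 2 + (w + 2*R) = 2 + w + 2*R)
f(U) = 2*U*(6 + U) (f(U) = (6 + U)*(2*U) = 2*U*(6 + U))
y(X) = 8*X*(6 + X) (y(X) = (2 + 4 + 2*(-1))*(2*X*(6 + X)) = (2 + 4 - 2)*(2*X*(6 + X)) = 4*(2*X*(6 + X)) = 8*X*(6 + X))
1/(3619 + y(3)*(-26/(-6) - 10)) = 1/(3619 + (8*3*(6 + 3))*(-26/(-6) - 10)) = 1/(3619 + (8*3*9)*(-26*(-1/6) - 10)) = 1/(3619 + 216*(13/3 - 10)) = 1/(3619 + 216*(-17/3)) = 1/(3619 - 1224) = 1/2395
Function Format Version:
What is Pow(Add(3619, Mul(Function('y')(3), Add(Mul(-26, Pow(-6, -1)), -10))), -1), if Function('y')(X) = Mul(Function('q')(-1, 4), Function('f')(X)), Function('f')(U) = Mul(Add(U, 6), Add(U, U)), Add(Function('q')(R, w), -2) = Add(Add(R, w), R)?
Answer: Rational(1, 2395) ≈ 0.00041754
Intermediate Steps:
Function('q')(R, w) = Add(2, w, Mul(2, R)) (Function('q')(R, w) = Add(2, Add(Add(R, w), R)) = Add(2, Add(w, Mul(2, R))) = Add(2, w, Mul(2, R)))
Function('f')(U) = Mul(2, U, Add(6, U)) (Function('f')(U) = Mul(Add(6, U), Mul(2, U)) = Mul(2, U, Add(6, U)))
Function('y')(X) = Mul(8, X, Add(6, X)) (Function('y')(X) = Mul(Add(2, 4, Mul(2, -1)), Mul(2, X, Add(6, X))) = Mul(Add(2, 4, -2), Mul(2, X, Add(6, X))) = Mul(4, Mul(2, X, Add(6, X))) = Mul(8, X, Add(6, X)))
Pow(Add(3619, Mul(Function('y')(3), Add(Mul(-26, Pow(-6, -1)), -10))), -1) = Pow(Add(3619, Mul(Mul(8, 3, Add(6, 3)), Add(Mul(-26, Pow(-6, -1)), -10))), -1) = Pow(Add(3619, Mul(Mul(8, 3, 9), Add(Mul(-26, Rational(-1, 6)), -10))), -1) = Pow(Add(3619, Mul(216, Add(Rational(13, 3), -10))), -1) = Pow(Add(3619, Mul(216, Rational(-17, 3))), -1) = Pow(Add(3619, -1224), -1) = Pow(2395, -1) = Rational(1, 2395)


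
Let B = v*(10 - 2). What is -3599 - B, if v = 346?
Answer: -6367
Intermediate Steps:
B = 2768 (B = 346*(10 - 2) = 346*8 = 2768)
-3599 - B = -3599 - 1*2768 = -3599 - 2768 = -6367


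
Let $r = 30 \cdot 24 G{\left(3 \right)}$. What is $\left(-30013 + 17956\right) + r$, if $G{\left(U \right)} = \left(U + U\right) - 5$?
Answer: $-11337$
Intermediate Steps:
$G{\left(U \right)} = -5 + 2 U$ ($G{\left(U \right)} = 2 U - 5 = -5 + 2 U$)
$r = 720$ ($r = 30 \cdot 24 \left(-5 + 2 \cdot 3\right) = 720 \left(-5 + 6\right) = 720 \cdot 1 = 720$)
$\left(-30013 + 17956\right) + r = \left(-30013 + 17956\right) + 720 = -12057 + 720 = -11337$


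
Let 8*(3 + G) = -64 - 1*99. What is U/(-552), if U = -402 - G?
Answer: 3029/4416 ≈ 0.68591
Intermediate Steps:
G = -187/8 (G = -3 + (-64 - 1*99)/8 = -3 + (-64 - 99)/8 = -3 + (1/8)*(-163) = -3 - 163/8 = -187/8 ≈ -23.375)
U = -3029/8 (U = -402 - 1*(-187/8) = -402 + 187/8 = -3029/8 ≈ -378.63)
U/(-552) = -3029/8/(-552) = -3029/8*(-1/552) = 3029/4416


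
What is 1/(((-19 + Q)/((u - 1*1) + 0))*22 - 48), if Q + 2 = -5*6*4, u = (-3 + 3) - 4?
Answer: 5/2862 ≈ 0.0017470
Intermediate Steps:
u = -4 (u = 0 - 4 = -4)
Q = -122 (Q = -2 - 5*6*4 = -2 - 30*4 = -2 - 120 = -122)
1/(((-19 + Q)/((u - 1*1) + 0))*22 - 48) = 1/(((-19 - 122)/((-4 - 1*1) + 0))*22 - 48) = 1/(-141/((-4 - 1) + 0)*22 - 48) = 1/(-141/(-5 + 0)*22 - 48) = 1/(-141/(-5)*22 - 48) = 1/(-141*(-⅕)*22 - 48) = 1/((141/5)*22 - 48) = 1/(3102/5 - 48) = 1/(2862/5) = 5/2862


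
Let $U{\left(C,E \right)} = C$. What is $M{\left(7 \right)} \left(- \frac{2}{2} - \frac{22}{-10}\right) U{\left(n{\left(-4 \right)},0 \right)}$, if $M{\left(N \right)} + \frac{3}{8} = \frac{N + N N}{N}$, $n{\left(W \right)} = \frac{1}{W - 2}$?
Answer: $- \frac{61}{40} \approx -1.525$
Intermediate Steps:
$n{\left(W \right)} = \frac{1}{-2 + W}$
$M{\left(N \right)} = - \frac{3}{8} + \frac{N + N^{2}}{N}$ ($M{\left(N \right)} = - \frac{3}{8} + \frac{N + N N}{N} = - \frac{3}{8} + \frac{N + N^{2}}{N}$)
$M{\left(7 \right)} \left(- \frac{2}{2} - \frac{22}{-10}\right) U{\left(n{\left(-4 \right)},0 \right)} = \frac{\left(\frac{5}{8} + 7\right) \left(- \frac{2}{2} - \frac{22}{-10}\right)}{-2 - 4} = \frac{\frac{61}{8} \left(\left(-2\right) \frac{1}{2} - - \frac{11}{5}\right)}{-6} = \frac{61 \left(-1 + \frac{11}{5}\right)}{8} \left(- \frac{1}{6}\right) = \frac{61}{8} \cdot \frac{6}{5} \left(- \frac{1}{6}\right) = \frac{183}{20} \left(- \frac{1}{6}\right) = - \frac{61}{40}$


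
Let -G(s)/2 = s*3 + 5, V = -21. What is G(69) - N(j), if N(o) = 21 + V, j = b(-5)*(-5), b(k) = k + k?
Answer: -424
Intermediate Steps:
G(s) = -10 - 6*s (G(s) = -2*(s*3 + 5) = -2*(3*s + 5) = -2*(5 + 3*s) = -10 - 6*s)
b(k) = 2*k
j = 50 (j = (2*(-5))*(-5) = -10*(-5) = 50)
N(o) = 0 (N(o) = 21 - 21 = 0)
G(69) - N(j) = (-10 - 6*69) - 1*0 = (-10 - 414) + 0 = -424 + 0 = -424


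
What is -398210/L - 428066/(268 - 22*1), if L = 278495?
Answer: -11931220033/6850977 ≈ -1741.5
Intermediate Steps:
-398210/L - 428066/(268 - 22*1) = -398210/278495 - 428066/(268 - 22*1) = -398210*1/278495 - 428066/(268 - 22) = -79642/55699 - 428066/246 = -79642/55699 - 428066*1/246 = -79642/55699 - 214033/123 = -11931220033/6850977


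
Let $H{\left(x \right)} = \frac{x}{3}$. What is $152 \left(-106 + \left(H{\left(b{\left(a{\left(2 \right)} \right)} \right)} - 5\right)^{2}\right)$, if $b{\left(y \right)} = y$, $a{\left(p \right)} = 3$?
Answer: $-13680$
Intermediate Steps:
$H{\left(x \right)} = \frac{x}{3}$
$152 \left(-106 + \left(H{\left(b{\left(a{\left(2 \right)} \right)} \right)} - 5\right)^{2}\right) = 152 \left(-106 + \left(\frac{1}{3} \cdot 3 - 5\right)^{2}\right) = 152 \left(-106 + \left(1 - 5\right)^{2}\right) = 152 \left(-106 + \left(-4\right)^{2}\right) = 152 \left(-106 + 16\right) = 152 \left(-90\right) = -13680$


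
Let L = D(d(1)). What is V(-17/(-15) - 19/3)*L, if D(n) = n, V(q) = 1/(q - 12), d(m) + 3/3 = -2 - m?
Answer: 10/43 ≈ 0.23256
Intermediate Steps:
d(m) = -3 - m (d(m) = -1 + (-2 - m) = -3 - m)
V(q) = 1/(-12 + q)
L = -4 (L = -3 - 1*1 = -3 - 1 = -4)
V(-17/(-15) - 19/3)*L = -4/(-12 + (-17/(-15) - 19/3)) = -4/(-12 + (-17*(-1/15) - 19*⅓)) = -4/(-12 + (17/15 - 19/3)) = -4/(-12 - 26/5) = -4/(-86/5) = -5/86*(-4) = 10/43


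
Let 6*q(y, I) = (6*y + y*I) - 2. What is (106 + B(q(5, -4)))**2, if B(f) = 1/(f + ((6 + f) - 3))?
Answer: 3258025/289 ≈ 11273.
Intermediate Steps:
q(y, I) = -1/3 + y + I*y/6 (q(y, I) = ((6*y + y*I) - 2)/6 = ((6*y + I*y) - 2)/6 = (-2 + 6*y + I*y)/6 = -1/3 + y + I*y/6)
B(f) = 1/(3 + 2*f) (B(f) = 1/(f + (3 + f)) = 1/(3 + 2*f))
(106 + B(q(5, -4)))**2 = (106 + 1/(3 + 2*(-1/3 + 5 + (1/6)*(-4)*5)))**2 = (106 + 1/(3 + 2*(-1/3 + 5 - 10/3)))**2 = (106 + 1/(3 + 2*(4/3)))**2 = (106 + 1/(3 + 8/3))**2 = (106 + 1/(17/3))**2 = (106 + 3/17)**2 = (1805/17)**2 = 3258025/289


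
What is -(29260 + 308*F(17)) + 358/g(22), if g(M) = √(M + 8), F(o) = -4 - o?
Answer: -22792 + 179*√30/15 ≈ -22727.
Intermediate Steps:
g(M) = √(8 + M)
-(29260 + 308*F(17)) + 358/g(22) = -(28028 - 5236) + 358/(√(8 + 22)) = -308/(1/((-4 - 17) + 95)) + 358/(√30) = -308/(1/(-21 + 95)) + 358*(√30/30) = -308/(1/74) + 179*√30/15 = -308/1/74 + 179*√30/15 = -308*74 + 179*√30/15 = -22792 + 179*√30/15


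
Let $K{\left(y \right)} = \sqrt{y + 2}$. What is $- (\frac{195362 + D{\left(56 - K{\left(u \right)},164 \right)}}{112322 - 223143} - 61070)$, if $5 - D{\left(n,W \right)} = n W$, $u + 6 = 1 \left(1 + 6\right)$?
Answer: $\frac{6768024653}{110821} + \frac{164 \sqrt{3}}{110821} \approx 61072.0$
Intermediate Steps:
$u = 1$ ($u = -6 + 1 \left(1 + 6\right) = -6 + 1 \cdot 7 = -6 + 7 = 1$)
$K{\left(y \right)} = \sqrt{2 + y}$
$D{\left(n,W \right)} = 5 - W n$ ($D{\left(n,W \right)} = 5 - n W = 5 - W n$)
$- (\frac{195362 + D{\left(56 - K{\left(u \right)},164 \right)}}{112322 - 223143} - 61070) = - (\frac{195362 + \left(5 - 164 \left(56 - \sqrt{2 + 1}\right)\right)}{112322 - 223143} - 61070) = - (\frac{195362 + \left(5 - 164 \left(56 - \sqrt{3}\right)\right)}{-110821} - 61070) = - (\left(195362 + \left(5 - \left(9184 - 164 \sqrt{3}\right)\right)\right) \left(- \frac{1}{110821}\right) - 61070) = - (\left(195362 - \left(9179 - 164 \sqrt{3}\right)\right) \left(- \frac{1}{110821}\right) - 61070) = - (\left(186183 + 164 \sqrt{3}\right) \left(- \frac{1}{110821}\right) - 61070) = - (\left(- \frac{186183}{110821} - \frac{164 \sqrt{3}}{110821}\right) - 61070) = - (- \frac{6768024653}{110821} - \frac{164 \sqrt{3}}{110821}) = \frac{6768024653}{110821} + \frac{164 \sqrt{3}}{110821}$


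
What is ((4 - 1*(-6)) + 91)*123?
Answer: 12423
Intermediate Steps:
((4 - 1*(-6)) + 91)*123 = ((4 + 6) + 91)*123 = (10 + 91)*123 = 101*123 = 12423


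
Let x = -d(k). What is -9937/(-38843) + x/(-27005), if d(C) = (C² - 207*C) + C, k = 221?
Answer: 79422646/209791043 ≈ 0.37858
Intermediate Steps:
d(C) = C² - 206*C
x = -3315 (x = -221*(-206 + 221) = -221*15 = -1*3315 = -3315)
-9937/(-38843) + x/(-27005) = -9937/(-38843) - 3315/(-27005) = -9937*(-1/38843) - 3315*(-1/27005) = 9937/38843 + 663/5401 = 79422646/209791043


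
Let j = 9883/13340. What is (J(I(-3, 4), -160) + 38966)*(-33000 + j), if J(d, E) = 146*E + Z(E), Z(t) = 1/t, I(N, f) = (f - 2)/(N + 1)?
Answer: -1099186613534203/2134400 ≈ -5.1499e+8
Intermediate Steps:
j = 9883/13340 (j = 9883*(1/13340) = 9883/13340 ≈ 0.74085)
I(N, f) = (-2 + f)/(1 + N)
J(d, E) = 1/E + 146*E (J(d, E) = 146*E + 1/E = 1/E + 146*E)
(J(I(-3, 4), -160) + 38966)*(-33000 + j) = ((1/(-160) + 146*(-160)) + 38966)*(-33000 + 9883/13340) = ((-1/160 - 23360) + 38966)*(-440210117/13340) = (-3737601/160 + 38966)*(-440210117/13340) = (2496959/160)*(-440210117/13340) = -1099186613534203/2134400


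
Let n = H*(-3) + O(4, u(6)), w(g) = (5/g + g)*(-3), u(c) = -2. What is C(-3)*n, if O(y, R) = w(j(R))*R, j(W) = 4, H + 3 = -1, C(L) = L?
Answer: -261/2 ≈ -130.50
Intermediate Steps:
H = -4 (H = -3 - 1 = -4)
w(g) = -15/g - 3*g (w(g) = (g + 5/g)*(-3) = -15/g - 3*g)
O(y, R) = -63*R/4 (O(y, R) = (-15/4 - 3*4)*R = (-15*1/4 - 12)*R = (-15/4 - 12)*R = -63*R/4)
n = 87/2 (n = -4*(-3) - 63/4*(-2) = 12 + 63/2 = 87/2 ≈ 43.500)
C(-3)*n = -3*87/2 = -261/2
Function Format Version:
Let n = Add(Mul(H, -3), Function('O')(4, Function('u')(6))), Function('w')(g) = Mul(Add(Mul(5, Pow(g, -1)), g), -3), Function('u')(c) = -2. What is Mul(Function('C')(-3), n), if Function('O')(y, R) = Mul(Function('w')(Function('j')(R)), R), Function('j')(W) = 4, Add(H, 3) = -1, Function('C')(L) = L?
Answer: Rational(-261, 2) ≈ -130.50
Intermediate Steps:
H = -4 (H = Add(-3, -1) = -4)
Function('w')(g) = Add(Mul(-15, Pow(g, -1)), Mul(-3, g)) (Function('w')(g) = Mul(Add(g, Mul(5, Pow(g, -1))), -3) = Add(Mul(-15, Pow(g, -1)), Mul(-3, g)))
Function('O')(y, R) = Mul(Rational(-63, 4), R) (Function('O')(y, R) = Mul(Add(Mul(-15, Pow(4, -1)), Mul(-3, 4)), R) = Mul(Add(Mul(-15, Rational(1, 4)), -12), R) = Mul(Add(Rational(-15, 4), -12), R) = Mul(Rational(-63, 4), R))
n = Rational(87, 2) (n = Add(Mul(-4, -3), Mul(Rational(-63, 4), -2)) = Add(12, Rational(63, 2)) = Rational(87, 2) ≈ 43.500)
Mul(Function('C')(-3), n) = Mul(-3, Rational(87, 2)) = Rational(-261, 2)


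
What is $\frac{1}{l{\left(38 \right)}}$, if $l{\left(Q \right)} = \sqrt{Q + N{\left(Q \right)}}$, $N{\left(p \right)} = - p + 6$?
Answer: $\frac{\sqrt{6}}{6} \approx 0.40825$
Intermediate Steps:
$N{\left(p \right)} = 6 - p$
$l{\left(Q \right)} = \sqrt{6}$ ($l{\left(Q \right)} = \sqrt{Q - \left(-6 + Q\right)} = \sqrt{6}$)
$\frac{1}{l{\left(38 \right)}} = \frac{1}{\sqrt{6}} = \frac{\sqrt{6}}{6}$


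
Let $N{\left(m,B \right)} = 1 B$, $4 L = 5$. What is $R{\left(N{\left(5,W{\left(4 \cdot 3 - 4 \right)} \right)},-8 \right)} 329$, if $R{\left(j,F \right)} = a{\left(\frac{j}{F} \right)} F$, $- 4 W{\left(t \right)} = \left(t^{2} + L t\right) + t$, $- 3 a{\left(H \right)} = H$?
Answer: $\frac{13489}{6} \approx 2248.2$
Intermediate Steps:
$L = \frac{5}{4}$ ($L = \frac{1}{4} \cdot 5 = \frac{5}{4} \approx 1.25$)
$a{\left(H \right)} = - \frac{H}{3}$
$W{\left(t \right)} = - \frac{9 t}{16} - \frac{t^{2}}{4}$ ($W{\left(t \right)} = - \frac{\left(t^{2} + \frac{5 t}{4}\right) + t}{4} = - \frac{t^{2} + \frac{9 t}{4}}{4} = - \frac{9 t}{16} - \frac{t^{2}}{4}$)
$N{\left(m,B \right)} = B$
$R{\left(j,F \right)} = - \frac{j}{3}$ ($R{\left(j,F \right)} = - \frac{j \frac{1}{F}}{3} F = - \frac{j}{3 F} F = - \frac{j}{3}$)
$R{\left(N{\left(5,W{\left(4 \cdot 3 - 4 \right)} \right)},-8 \right)} 329 = - \frac{\left(- \frac{1}{16}\right) \left(4 \cdot 3 - 4\right) \left(9 + 4 \left(4 \cdot 3 - 4\right)\right)}{3} \cdot 329 = - \frac{\left(- \frac{1}{16}\right) \left(12 - 4\right) \left(9 + 4 \left(12 - 4\right)\right)}{3} \cdot 329 = - \frac{\left(- \frac{1}{16}\right) 8 \left(9 + 4 \cdot 8\right)}{3} \cdot 329 = - \frac{\left(- \frac{1}{16}\right) 8 \left(9 + 32\right)}{3} \cdot 329 = - \frac{\left(- \frac{1}{16}\right) 8 \cdot 41}{3} \cdot 329 = \left(- \frac{1}{3}\right) \left(- \frac{41}{2}\right) 329 = \frac{41}{6} \cdot 329 = \frac{13489}{6}$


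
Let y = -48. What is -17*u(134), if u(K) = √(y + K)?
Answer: -17*√86 ≈ -157.65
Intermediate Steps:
u(K) = √(-48 + K)
-17*u(134) = -17*√(-48 + 134) = -17*√86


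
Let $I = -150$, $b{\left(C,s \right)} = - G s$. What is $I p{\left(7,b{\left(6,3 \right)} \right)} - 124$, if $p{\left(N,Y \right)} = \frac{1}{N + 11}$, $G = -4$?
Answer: $- \frac{397}{3} \approx -132.33$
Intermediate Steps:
$b{\left(C,s \right)} = 4 s$ ($b{\left(C,s \right)} = \left(-1\right) \left(-4\right) s = 4 s$)
$p{\left(N,Y \right)} = \frac{1}{11 + N}$
$I p{\left(7,b{\left(6,3 \right)} \right)} - 124 = - \frac{150}{11 + 7} - 124 = - \frac{150}{18} - 124 = \left(-150\right) \frac{1}{18} - 124 = - \frac{25}{3} - 124 = - \frac{397}{3}$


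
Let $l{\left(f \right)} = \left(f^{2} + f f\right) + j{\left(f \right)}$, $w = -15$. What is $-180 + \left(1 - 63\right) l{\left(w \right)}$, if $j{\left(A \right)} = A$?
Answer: $-27150$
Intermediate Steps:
$l{\left(f \right)} = f + 2 f^{2}$ ($l{\left(f \right)} = \left(f^{2} + f f\right) + f = \left(f^{2} + f^{2}\right) + f = 2 f^{2} + f = f + 2 f^{2}$)
$-180 + \left(1 - 63\right) l{\left(w \right)} = -180 + \left(1 - 63\right) \left(- 15 \left(1 + 2 \left(-15\right)\right)\right) = -180 + \left(1 - 63\right) \left(- 15 \left(1 - 30\right)\right) = -180 - 62 \left(\left(-15\right) \left(-29\right)\right) = -180 - 26970 = -27150$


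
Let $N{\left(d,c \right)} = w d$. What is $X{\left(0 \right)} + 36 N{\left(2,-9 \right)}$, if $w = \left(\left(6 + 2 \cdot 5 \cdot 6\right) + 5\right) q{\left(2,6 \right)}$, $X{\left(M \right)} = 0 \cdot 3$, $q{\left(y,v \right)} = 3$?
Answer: $15336$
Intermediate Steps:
$X{\left(M \right)} = 0$
$w = 213$ ($w = \left(\left(6 + 2 \cdot 5 \cdot 6\right) + 5\right) 3 = \left(\left(6 + 2 \cdot 30\right) + 5\right) 3 = \left(\left(6 + 60\right) + 5\right) 3 = \left(66 + 5\right) 3 = 71 \cdot 3 = 213$)
$N{\left(d,c \right)} = 213 d$
$X{\left(0 \right)} + 36 N{\left(2,-9 \right)} = 0 + 36 \cdot 213 \cdot 2 = 0 + 36 \cdot 426 = 0 + 15336 = 15336$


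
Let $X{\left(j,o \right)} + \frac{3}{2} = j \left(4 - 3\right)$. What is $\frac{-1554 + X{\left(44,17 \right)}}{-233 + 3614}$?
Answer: $- \frac{3023}{6762} \approx -0.44706$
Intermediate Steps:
$X{\left(j,o \right)} = - \frac{3}{2} + j$ ($X{\left(j,o \right)} = - \frac{3}{2} + j \left(4 - 3\right) = - \frac{3}{2} + j 1 = - \frac{3}{2} + j$)
$\frac{-1554 + X{\left(44,17 \right)}}{-233 + 3614} = \frac{-1554 + \left(- \frac{3}{2} + 44\right)}{-233 + 3614} = \frac{-1554 + \frac{85}{2}}{3381} = \left(- \frac{3023}{2}\right) \frac{1}{3381} = - \frac{3023}{6762}$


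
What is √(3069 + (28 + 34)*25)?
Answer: √4619 ≈ 67.963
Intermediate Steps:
√(3069 + (28 + 34)*25) = √(3069 + 62*25) = √(3069 + 1550) = √4619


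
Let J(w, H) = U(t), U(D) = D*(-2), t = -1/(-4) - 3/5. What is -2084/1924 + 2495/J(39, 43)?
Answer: 11997303/3367 ≈ 3563.2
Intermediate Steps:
t = -7/20 (t = -1*(-¼) - 3*⅕ = ¼ - ⅗ = -7/20 ≈ -0.35000)
U(D) = -2*D
J(w, H) = 7/10 (J(w, H) = -2*(-7/20) = 7/10)
-2084/1924 + 2495/J(39, 43) = -2084/1924 + 2495/(7/10) = -2084*1/1924 + 2495*(10/7) = -521/481 + 24950/7 = 11997303/3367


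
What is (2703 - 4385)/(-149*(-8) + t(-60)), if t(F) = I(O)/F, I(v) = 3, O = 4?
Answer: -33640/23839 ≈ -1.4111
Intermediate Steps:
t(F) = 3/F
(2703 - 4385)/(-149*(-8) + t(-60)) = (2703 - 4385)/(-149*(-8) + 3/(-60)) = -1682/(1192 + 3*(-1/60)) = -1682/(1192 - 1/20) = -1682/23839/20 = -1682*20/23839 = -33640/23839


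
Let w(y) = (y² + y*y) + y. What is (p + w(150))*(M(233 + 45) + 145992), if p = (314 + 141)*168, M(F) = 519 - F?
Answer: 17780470470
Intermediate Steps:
w(y) = y + 2*y² (w(y) = (y² + y²) + y = 2*y² + y = y + 2*y²)
p = 76440 (p = 455*168 = 76440)
(p + w(150))*(M(233 + 45) + 145992) = (76440 + 150*(1 + 2*150))*((519 - (233 + 45)) + 145992) = (76440 + 150*(1 + 300))*((519 - 1*278) + 145992) = (76440 + 150*301)*((519 - 278) + 145992) = (76440 + 45150)*(241 + 145992) = 121590*146233 = 17780470470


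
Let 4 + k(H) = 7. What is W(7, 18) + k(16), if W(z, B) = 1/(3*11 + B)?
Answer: 154/51 ≈ 3.0196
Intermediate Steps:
W(z, B) = 1/(33 + B)
k(H) = 3 (k(H) = -4 + 7 = 3)
W(7, 18) + k(16) = 1/(33 + 18) + 3 = 1/51 + 3 = 154/51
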